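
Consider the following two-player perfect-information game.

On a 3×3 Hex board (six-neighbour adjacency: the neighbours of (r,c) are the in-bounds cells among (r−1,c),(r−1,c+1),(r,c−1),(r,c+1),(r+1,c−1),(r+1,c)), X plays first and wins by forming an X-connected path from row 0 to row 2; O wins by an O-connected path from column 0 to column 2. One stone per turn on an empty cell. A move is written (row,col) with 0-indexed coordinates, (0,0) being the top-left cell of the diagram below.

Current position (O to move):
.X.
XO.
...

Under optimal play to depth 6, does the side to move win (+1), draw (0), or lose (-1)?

value(.X./XO./..., O) = +1

[.X./XO./...] O move#1: (0,0):-1/OX./XO./..., (0,2):-1/.XO/XO./..., (1,2):-1/.X./XOO/..., (2,0):+1/.X./XO./O..*, (2,1):-1/.X./XO./.O., (2,2):-1/.X./XO./..O
[.X./XO./O..] X move#2: (0,0):-1/XX./XO./O..*, (0,2):-1/.XX/XO./O.., (1,2):-1/.X./XOX/O.., (2,1):-1/.X./XO./OX., (2,2):-1/.X./XO./O.X
[XX./XO./O..] O move#3: (0,2):+1/XXO/XO./O..*, (1,2):+1/XX./XOO/O.., (2,1):+1/XX./XO./OO., (2,2):+1/XX./XO./O.O
[XXO/XO./O..] end (terminal -1, X#4); searched .X./XO./... to 6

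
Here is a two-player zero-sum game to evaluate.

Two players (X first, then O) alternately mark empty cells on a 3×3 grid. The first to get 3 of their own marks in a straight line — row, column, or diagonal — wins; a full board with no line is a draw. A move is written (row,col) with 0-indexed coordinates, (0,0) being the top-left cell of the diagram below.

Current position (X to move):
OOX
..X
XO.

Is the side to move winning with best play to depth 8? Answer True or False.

X winning at [OOX/..X/XO.]: True

[OOX/..X/XO.] X move#1: (1,0):-1/OOX/X.X/XO., (1,1):+1/OOX/.XX/XO.*, (2,2):+1/OOX/..X/XOX
[OOX/.XX/XO.] end (terminal -1, O#2); searched OOX/..X/XO. to 8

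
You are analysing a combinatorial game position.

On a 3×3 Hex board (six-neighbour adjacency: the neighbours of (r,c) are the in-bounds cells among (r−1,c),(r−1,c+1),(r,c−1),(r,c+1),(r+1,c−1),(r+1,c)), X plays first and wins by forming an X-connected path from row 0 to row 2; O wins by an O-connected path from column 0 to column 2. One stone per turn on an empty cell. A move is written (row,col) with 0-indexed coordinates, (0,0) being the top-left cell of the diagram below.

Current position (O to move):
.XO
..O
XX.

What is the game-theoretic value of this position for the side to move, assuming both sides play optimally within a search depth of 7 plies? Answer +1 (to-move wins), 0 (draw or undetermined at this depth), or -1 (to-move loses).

value(.XO/..O/XX., O) = -1

[.XO/..O/XX.] O move#1: (0,0):-1/OXO/..O/XX.*, (1,0):-1/.XO/O.O/XX., (1,1):-1/.XO/.OO/XX., (2,2):-1/.XO/..O/XXO
[OXO/..O/XX.] X move#2: (1,0):+1/OXO/X.O/XX.*, (1,1):+1/OXO/.XO/XX., (2,2):+1/OXO/..O/XXX
[OXO/X.O/XX.] end (terminal -1, O#3); searched .XO/..O/XX. to 7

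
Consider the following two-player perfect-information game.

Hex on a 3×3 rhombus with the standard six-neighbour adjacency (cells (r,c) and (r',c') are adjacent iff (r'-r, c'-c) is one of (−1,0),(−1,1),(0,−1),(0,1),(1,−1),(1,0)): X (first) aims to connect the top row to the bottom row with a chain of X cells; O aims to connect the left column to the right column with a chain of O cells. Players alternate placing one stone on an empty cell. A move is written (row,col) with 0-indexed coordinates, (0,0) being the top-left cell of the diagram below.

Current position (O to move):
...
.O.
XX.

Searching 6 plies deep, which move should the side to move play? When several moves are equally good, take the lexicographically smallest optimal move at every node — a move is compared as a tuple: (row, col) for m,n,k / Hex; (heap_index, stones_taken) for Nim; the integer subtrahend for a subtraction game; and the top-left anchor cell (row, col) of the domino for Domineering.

p1 O@[.../.O./XX.]: (0,0)[O../.O./XX.]+1* (0,1)[.O./.O./XX.]+1 (0,2)[..O/.O./XX.]-1 (1,0)[.../OO./XX.]+1 (1,2)[.../.OO/XX.]-1 (2,2)[.../.O./XXO]-1
p2 X@[O../.O./XX.]: (0,1)[OX./.O./XX.]-1* (0,2)[O.X/.O./XX.]-1 (1,0)[O../XO./XX.]-1 (1,2)[O../.OX/XX.]-1 (2,2)[O../.O./XXX]-1
p3 O@[OX./.O./XX.]: (0,2)[OXO/.O./XX.]-1 (1,0)[OX./OO./XX.]+1* (1,2)[OX./.OO/XX.]-1 (2,2)[OX./.O./XXO]-1
p4 X@[OX./OO./XX.]: (0,2)[OXX/OO./XX.]-1* (1,2)[OX./OOX/XX.]-1 (2,2)[OX./OO./XXX]-1
p5 O@[OXX/OO./XX.]: (1,2)[OXX/OOO/XX.]+1* (2,2)[OXX/OO./XXO]-1
p6 X@[OXX/OOO/XX.] terminal -1; root [.../.O./XX.] d6

O's best at [.../.O./XX.]: (0,0)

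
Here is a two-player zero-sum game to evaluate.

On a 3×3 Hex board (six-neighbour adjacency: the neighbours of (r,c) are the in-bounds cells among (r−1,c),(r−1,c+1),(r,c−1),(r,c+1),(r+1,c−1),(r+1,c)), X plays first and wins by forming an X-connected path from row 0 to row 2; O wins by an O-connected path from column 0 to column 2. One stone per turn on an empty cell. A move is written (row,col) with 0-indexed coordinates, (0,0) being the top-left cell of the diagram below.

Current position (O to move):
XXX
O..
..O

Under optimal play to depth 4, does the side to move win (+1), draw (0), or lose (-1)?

value(XXX/O../..O, O) = +1

ply 1, O at XXX/O../..O | (1,1)=+1→XXX/OO./..O*; (1,2)=-1→XXX/O.O/..O; (2,0)=-1→XXX/O../O.O; (2,1)=+1→XXX/O../.OO
ply 2, X at XXX/OO./..O | (1,2)=-1→XXX/OOX/..O*; (2,0)=-1→XXX/OO./X.O; (2,1)=-1→XXX/OO./.XO
ply 3, O at XXX/OOX/..O | (2,0)=-1→XXX/OOX/O.O; (2,1)=+1→XXX/OOX/.OO*
ply 4: XXX/OOX/.OO is terminal -1 (X); from XXX/O../..O depth 4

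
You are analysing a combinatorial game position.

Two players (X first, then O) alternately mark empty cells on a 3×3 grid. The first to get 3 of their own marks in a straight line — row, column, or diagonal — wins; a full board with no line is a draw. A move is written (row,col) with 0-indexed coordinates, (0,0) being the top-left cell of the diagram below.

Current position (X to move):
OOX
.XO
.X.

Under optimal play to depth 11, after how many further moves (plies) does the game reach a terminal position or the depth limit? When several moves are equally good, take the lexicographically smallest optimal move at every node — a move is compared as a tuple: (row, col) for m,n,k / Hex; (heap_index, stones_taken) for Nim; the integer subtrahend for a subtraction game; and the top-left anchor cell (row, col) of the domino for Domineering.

PV length from [OOX/.XO/.X.]: 1 ply

ply 1, X at OOX/.XO/.X. | (1,0)=+0→OOX/XXO/.X.; (2,0)=+1→OOX/.XO/XX.*; (2,2)=+0→OOX/.XO/.XX
ply 2: OOX/.XO/XX. is terminal -1 (O); from OOX/.XO/.X. depth 11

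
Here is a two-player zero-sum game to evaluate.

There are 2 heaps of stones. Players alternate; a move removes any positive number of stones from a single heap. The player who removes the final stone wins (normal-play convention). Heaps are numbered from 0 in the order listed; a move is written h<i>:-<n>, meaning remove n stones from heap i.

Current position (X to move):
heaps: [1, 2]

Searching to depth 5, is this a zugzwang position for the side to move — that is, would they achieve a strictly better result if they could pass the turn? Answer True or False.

ply 1, X at (1,2) | h0:-1=-1→(0,2); h1:-1=+1→(1,1)*; h1:-2=-1→(1,0)
ply 2, O at (1,1) | h0:-1=-1→(0,1)*; h1:-1=-1→(1,0)
ply 3, X at (0,1) | h1:-1=+1→(0,0)*
ply 4: (0,0) is terminal -1 (O); from (1,2) depth 5
if X skipped the turn, O would face:
~ ply 1, O at (1,2) | h0:-1=-1→(0,2); h1:-1=+1→(1,1)*; h1:-2=-1→(1,0)
~ ply 2, X at (1,1) | h0:-1=-1→(0,1)*; h1:-1=-1→(1,0)
~ ply 3, O at (0,1) | h1:-1=+1→(0,0)*
~ ply 4: (0,0) is terminal -1 (X); from (1,2) depth 5
compare (X): move=+1 vs pass=-1

zugzwang((1,2), X) = False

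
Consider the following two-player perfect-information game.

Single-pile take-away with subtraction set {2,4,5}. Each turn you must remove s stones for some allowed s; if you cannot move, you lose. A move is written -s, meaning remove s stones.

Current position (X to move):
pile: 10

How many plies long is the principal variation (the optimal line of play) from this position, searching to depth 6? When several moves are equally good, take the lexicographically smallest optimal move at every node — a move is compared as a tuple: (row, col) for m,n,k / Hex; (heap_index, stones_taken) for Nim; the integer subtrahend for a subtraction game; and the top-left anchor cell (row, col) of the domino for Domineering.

PV length from [10]: 3 plies

[10] X move#1: -2:+1/8*, -4:-1/6, -5:-1/5
[8] O move#2: -2:-1/6*, -4:-1/4, -5:-1/3
[6] X move#3: -2:-1/4, -4:-1/2, -5:+1/1*
[1] end (terminal -1, O#4); searched 10 to 6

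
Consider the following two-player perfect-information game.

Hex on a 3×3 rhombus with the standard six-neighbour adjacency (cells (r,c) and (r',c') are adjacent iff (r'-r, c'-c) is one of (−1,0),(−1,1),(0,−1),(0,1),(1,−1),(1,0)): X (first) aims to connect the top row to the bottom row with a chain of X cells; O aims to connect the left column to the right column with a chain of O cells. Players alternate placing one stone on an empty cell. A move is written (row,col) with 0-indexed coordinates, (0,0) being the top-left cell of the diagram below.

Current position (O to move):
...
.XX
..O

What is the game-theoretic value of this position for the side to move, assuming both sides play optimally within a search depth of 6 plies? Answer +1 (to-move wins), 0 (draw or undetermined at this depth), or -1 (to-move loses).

value(.../.XX/..O, O) = -1

ply 1, O at .../.XX/..O | (0,0)=-1→O../.XX/..O*; (0,1)=-1→.O./.XX/..O; (0,2)=-1→..O/.XX/..O; (1,0)=-1→.../OXX/..O; (2,0)=-1→.../.XX/O.O; (2,1)=-1→.../.XX/.OO
ply 2, X at O../.XX/..O | (0,1)=+1→OX./.XX/..O*; (0,2)=+1→O.X/.XX/..O; (1,0)=+1→O../XXX/..O; (2,0)=+1→O../.XX/X.O; (2,1)=+1→O../.XX/.XO
ply 3, O at OX./.XX/..O | (0,2)=-1→OXO/.XX/..O*; (1,0)=-1→OX./OXX/..O; (2,0)=-1→OX./.XX/O.O; (2,1)=-1→OX./.XX/.OO
ply 4, X at OXO/.XX/..O | (1,0)=+1→OXO/XXX/..O*; (2,0)=+1→OXO/.XX/X.O; (2,1)=+1→OXO/.XX/.XO
ply 5, O at OXO/XXX/..O | (2,0)=-1→OXO/XXX/O.O*; (2,1)=-1→OXO/XXX/.OO
ply 6, X at OXO/XXX/O.O | (2,1)=+1→OXO/XXX/OXO*
ply 7: OXO/XXX/OXO is terminal -1 (O); from .../.XX/..O depth 6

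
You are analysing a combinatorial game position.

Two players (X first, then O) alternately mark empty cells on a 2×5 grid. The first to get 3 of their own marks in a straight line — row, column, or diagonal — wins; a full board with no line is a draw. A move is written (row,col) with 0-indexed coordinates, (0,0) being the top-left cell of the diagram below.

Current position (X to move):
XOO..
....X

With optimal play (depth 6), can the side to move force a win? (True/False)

X winning at [XOO../....X]: False

p1 X@[XOO../....X]: (0,3)[XOOX./....X]+0* (0,4)[XOO.X/....X]-1 (1,0)[XOO../X...X]-1 (1,1)[XOO../.X..X]-1 (1,2)[XOO../..X.X]-1 (1,3)[XOO../...XX]-1
p2 O@[XOOX./....X]: (0,4)[XOOXO/....X]+0* (1,0)[XOOX./O...X]+0 (1,1)[XOOX./.O..X]+0 (1,2)[XOOX./..O.X]+0 (1,3)[XOOX./...OX]+0
p3 X@[XOOXO/....X]: (1,0)[XOOXO/X...X]+0* (1,1)[XOOXO/.X..X]+0 (1,2)[XOOXO/..X.X]+0 (1,3)[XOOXO/...XX]+0
p4 O@[XOOXO/X...X]: (1,1)[XOOXO/XO..X]+0* (1,2)[XOOXO/X.O.X]+0 (1,3)[XOOXO/X..OX]+0
p5 X@[XOOXO/XO..X]: (1,2)[XOOXO/XOX.X]+0* (1,3)[XOOXO/XO.XX]+0
p6 O@[XOOXO/XOX.X]: (1,3)[XOOXO/XOXOX]+0*
p7 X@[XOOXO/XOXOX] terminal +0; root [XOO../....X] d6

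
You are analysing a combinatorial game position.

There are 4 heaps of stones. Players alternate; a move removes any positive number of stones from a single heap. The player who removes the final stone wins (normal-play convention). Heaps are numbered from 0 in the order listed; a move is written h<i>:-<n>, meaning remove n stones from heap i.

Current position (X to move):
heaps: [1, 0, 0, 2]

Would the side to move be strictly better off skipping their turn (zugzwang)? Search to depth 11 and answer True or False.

zugzwang((1,0,0,2), X) = False

p1 X@[(1,0,0,2)]: h0:-1[(0,0,0,2)]-1 h3:-1[(1,0,0,1)]+1* h3:-2[(1,0,0,0)]-1
p2 O@[(1,0,0,1)]: h0:-1[(0,0,0,1)]-1* h3:-1[(1,0,0,0)]-1
p3 X@[(0,0,0,1)]: h3:-1[(0,0,0,0)]+1*
p4 O@[(0,0,0,0)] terminal -1; root [(1,0,0,2)] d11
suppose X passes — search the same position with O to move:
pass> p1 O@[(1,0,0,2)]: h0:-1[(0,0,0,2)]-1 h3:-1[(1,0,0,1)]+1* h3:-2[(1,0,0,0)]-1
pass> p2 X@[(1,0,0,1)]: h0:-1[(0,0,0,1)]-1* h3:-1[(1,0,0,0)]-1
pass> p3 O@[(0,0,0,1)]: h3:-1[(0,0,0,0)]+1*
pass> p4 X@[(0,0,0,0)] terminal -1; root [(1,0,0,2)] d11
for X: play +1, pass -1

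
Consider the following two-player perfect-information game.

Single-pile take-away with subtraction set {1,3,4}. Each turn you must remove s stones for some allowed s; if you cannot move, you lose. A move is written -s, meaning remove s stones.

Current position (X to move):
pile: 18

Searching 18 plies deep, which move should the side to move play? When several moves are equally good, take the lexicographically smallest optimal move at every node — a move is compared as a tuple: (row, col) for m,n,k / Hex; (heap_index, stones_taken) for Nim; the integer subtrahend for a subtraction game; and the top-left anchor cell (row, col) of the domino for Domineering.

[18] X move#1: -1:-1/17, -3:-1/15, -4:+1/14*
[14] O move#2: -1:-1/13*, -3:-1/11, -4:-1/10
[13] X move#3: -1:-1/12, -3:-1/10, -4:+1/9*
[9] O move#4: -1:-1/8*, -3:-1/6, -4:-1/5
[8] X move#5: -1:+1/7*, -3:-1/5, -4:-1/4
[7] O move#6: -1:-1/6*, -3:-1/4, -4:-1/3
[6] X move#7: -1:-1/5, -3:-1/3, -4:+1/2*
[2] O move#8: -1:-1/1*
[1] X move#9: -1:+1/0*
[0] end (terminal -1, O#10); searched 18 to 18

X's best at [18]: -4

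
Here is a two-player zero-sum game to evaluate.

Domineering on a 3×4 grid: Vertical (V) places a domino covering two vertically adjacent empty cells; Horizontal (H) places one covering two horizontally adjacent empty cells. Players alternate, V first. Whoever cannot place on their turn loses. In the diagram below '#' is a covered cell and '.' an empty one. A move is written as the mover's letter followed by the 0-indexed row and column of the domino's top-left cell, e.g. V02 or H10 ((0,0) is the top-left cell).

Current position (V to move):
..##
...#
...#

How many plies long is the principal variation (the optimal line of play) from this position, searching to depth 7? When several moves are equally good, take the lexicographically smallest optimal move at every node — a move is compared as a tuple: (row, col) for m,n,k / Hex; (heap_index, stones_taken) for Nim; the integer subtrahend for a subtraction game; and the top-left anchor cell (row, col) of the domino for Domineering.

PV length from [..##/...#/...#]: 3 plies

p1 V@[..##/...#/...#]: V00[#.##/#..#/...#]-1 V01[.###/.#.#/...#]+1* V10[..##/#..#/#..#]-1 V11[..##/.#.#/.#.#]+1 V12[..##/..##/..##]-1
p2 H@[.###/.#.#/...#]: H20[.###/.#.#/##.#]-1* H21[.###/.#.#/.###]-1
p3 V@[.###/.#.#/##.#]: V00[####/##.#/##.#]+1* V12[.###/.###/####]+1
p4 H@[####/##.#/##.#] terminal -1; root [..##/...#/...#] d7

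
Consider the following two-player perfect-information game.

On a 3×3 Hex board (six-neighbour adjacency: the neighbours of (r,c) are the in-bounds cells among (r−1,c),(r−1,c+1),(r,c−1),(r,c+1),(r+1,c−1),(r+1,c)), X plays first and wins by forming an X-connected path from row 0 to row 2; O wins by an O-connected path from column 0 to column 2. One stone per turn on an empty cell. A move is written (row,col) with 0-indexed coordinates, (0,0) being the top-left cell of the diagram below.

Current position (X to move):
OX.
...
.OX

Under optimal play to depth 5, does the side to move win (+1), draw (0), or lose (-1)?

[OX./.../.OX] X move#1: (0,2):+1/OXX/.../.OX*, (1,0):+1/OX./X../.OX, (1,1):+1/OX./.X./.OX, (1,2):+1/OX./..X/.OX, (2,0):+1/OX./.../XOX
[OXX/.../.OX] O move#2: (1,0):-1/OXX/O../.OX*, (1,1):-1/OXX/.O./.OX, (1,2):-1/OXX/..O/.OX, (2,0):-1/OXX/.../OOX
[OXX/O../.OX] X move#3: (1,1):+1/OXX/OX./.OX*, (1,2):+1/OXX/O.X/.OX, (2,0):+1/OXX/O../XOX
[OXX/OX./.OX] O move#4: (1,2):-1/OXX/OXO/.OX*, (2,0):-1/OXX/OX./OOX
[OXX/OXO/.OX] X move#5: (2,0):+1/OXX/OXO/XOX*
[OXX/OXO/XOX] end (terminal -1, O#6); searched OX./.../.OX to 5

value(OX./.../.OX, X) = +1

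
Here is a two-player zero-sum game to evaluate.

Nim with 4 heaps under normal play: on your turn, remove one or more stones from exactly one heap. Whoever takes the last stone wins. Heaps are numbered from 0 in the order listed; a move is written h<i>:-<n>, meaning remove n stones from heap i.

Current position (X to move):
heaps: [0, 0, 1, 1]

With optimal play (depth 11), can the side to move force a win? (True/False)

X winning at [(0,0,1,1)]: False

ply 1, X at (0,0,1,1) | h2:-1=-1→(0,0,0,1)*; h3:-1=-1→(0,0,1,0)
ply 2, O at (0,0,0,1) | h3:-1=+1→(0,0,0,0)*
ply 3: (0,0,0,0) is terminal -1 (X); from (0,0,1,1) depth 11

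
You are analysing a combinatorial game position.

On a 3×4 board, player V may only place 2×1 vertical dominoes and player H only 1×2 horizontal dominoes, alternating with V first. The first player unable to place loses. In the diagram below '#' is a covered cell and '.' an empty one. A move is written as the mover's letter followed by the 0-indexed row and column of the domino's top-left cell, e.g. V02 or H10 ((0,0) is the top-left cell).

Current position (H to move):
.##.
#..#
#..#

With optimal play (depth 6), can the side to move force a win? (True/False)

H winning at [.##./#..#/#..#]: True

ply 1, H at .##./#..#/#..# | H11=+1→.##./####/#..#*; H21=+1→.##./#..#/####
ply 2: .##./####/#..# is terminal -1 (V); from .##./#..#/#..# depth 6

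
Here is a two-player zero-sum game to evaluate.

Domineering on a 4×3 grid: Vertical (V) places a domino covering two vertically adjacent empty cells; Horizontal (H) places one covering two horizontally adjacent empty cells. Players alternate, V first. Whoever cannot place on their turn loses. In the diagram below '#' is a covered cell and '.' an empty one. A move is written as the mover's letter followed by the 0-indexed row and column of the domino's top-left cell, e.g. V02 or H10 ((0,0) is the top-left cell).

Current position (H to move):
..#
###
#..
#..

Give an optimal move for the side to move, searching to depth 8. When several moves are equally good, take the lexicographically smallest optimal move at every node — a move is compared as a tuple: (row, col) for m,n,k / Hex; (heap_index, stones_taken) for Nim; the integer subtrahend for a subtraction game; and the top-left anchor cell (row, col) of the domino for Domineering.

H's best at [..#/###/#../#..]: H21

p1 H@[..#/###/#../#..]: H00[###/###/#../#..]-1 H21[..#/###/###/#..]+1* H31[..#/###/#../###]+1
p2 V@[..#/###/###/#..] terminal -1; root [..#/###/#../#..] d8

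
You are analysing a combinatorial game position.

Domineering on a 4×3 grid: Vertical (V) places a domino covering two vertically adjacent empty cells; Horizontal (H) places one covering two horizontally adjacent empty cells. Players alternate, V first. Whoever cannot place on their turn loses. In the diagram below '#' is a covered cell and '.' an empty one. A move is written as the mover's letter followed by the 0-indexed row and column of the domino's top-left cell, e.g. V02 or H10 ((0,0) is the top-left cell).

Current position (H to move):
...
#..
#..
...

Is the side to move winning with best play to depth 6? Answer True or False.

H winning at [.../#../#../...]: False

[.../#../#../...] H move#1: H00:-1/##./#../#../...*, H01:-1/.##/#../#../..., H11:-1/.../###/#../..., H21:-1/.../#../###/..., H30:-1/.../#../#../##., H31:-1/.../#../#../.##
[##./#../#../...] V move#2: V02:-1/###/#.#/#../..., V11:+1/##./##./##./...*, V12:+1/##./#.#/#.#/..., V21:+1/##./#../##./.#., V22:+1/##./#../#.#/..#
[##./##./##./...] H move#3: H30:-1/##./##./##./##.*, H31:-1/##./##./##./.##
[##./##./##./##.] V move#4: V02:+1/###/###/##./##.*, V12:+1/##./###/###/##., V22:+1/##./##./###/###
[###/###/##./##.] end (terminal -1, H#5); searched .../#../#../... to 6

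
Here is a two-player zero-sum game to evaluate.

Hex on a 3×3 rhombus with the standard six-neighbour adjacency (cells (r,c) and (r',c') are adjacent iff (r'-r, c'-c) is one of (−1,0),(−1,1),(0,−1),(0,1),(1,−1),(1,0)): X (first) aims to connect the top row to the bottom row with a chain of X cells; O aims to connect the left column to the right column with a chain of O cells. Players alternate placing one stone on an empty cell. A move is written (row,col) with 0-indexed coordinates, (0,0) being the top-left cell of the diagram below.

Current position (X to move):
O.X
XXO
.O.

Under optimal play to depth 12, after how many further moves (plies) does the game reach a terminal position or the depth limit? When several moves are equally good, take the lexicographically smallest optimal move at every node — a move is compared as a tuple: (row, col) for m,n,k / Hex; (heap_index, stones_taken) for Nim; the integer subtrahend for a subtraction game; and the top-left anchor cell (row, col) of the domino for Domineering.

PV length from [O.X/XXO/.O.]: 1 ply

[O.X/XXO/.O.] X move#1: (0,1):-1/OXX/XXO/.O., (2,0):+1/O.X/XXO/XO.*, (2,2):-1/O.X/XXO/.OX
[O.X/XXO/XO.] end (terminal -1, O#2); searched O.X/XXO/.O. to 12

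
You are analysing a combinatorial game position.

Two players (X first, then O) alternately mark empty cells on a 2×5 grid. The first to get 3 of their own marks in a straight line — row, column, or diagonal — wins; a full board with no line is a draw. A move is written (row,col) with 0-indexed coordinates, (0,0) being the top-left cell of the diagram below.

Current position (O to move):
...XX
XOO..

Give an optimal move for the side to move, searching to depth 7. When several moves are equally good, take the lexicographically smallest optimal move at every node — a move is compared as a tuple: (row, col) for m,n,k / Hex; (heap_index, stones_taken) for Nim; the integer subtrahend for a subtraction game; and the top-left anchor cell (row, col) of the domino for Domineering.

p1 O@[...XX/XOO..]: (0,0)[O..XX/XOO..]-1 (0,1)[.O.XX/XOO..]-1 (0,2)[..OXX/XOO..]+0 (1,3)[...XX/XOOO.]+1* (1,4)[...XX/XOO.O]-1
p2 X@[...XX/XOOO.] terminal -1; root [...XX/XOO..] d7

O's best at [...XX/XOO..]: (1,3)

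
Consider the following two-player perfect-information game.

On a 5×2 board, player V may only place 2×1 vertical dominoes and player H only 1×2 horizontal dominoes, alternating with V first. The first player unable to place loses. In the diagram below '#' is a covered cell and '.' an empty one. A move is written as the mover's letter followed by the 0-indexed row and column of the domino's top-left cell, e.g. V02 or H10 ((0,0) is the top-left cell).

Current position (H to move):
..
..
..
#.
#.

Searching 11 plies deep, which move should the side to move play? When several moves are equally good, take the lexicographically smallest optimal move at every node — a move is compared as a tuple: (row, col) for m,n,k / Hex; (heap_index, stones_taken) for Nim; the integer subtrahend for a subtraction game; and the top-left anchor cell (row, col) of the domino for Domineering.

H's best at [../../../#./#.]: H10

ply 1, H at ../../../#./#. | H00=-1→##/../../#./#.; H10=+1→../##/../#./#.*; H20=-1→../../##/#./#.
ply 2, V at ../##/../#./#. | V21=-1→../##/.#/##/#.*; V31=-1→../##/../##/##
ply 3, H at ../##/.#/##/#. | H00=+1→##/##/.#/##/#.*
ply 4: ##/##/.#/##/#. is terminal -1 (V); from ../../../#./#. depth 11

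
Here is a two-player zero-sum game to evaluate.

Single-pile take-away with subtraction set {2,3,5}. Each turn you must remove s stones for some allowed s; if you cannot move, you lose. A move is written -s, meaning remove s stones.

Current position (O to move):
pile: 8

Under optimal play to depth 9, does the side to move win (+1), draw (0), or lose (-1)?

value(8, O) = -1

p1 O@[8]: -2[6]-1* -3[5]-1 -5[3]-1
p2 X@[6]: -2[4]-1 -3[3]-1 -5[1]+1*
p3 O@[1] terminal -1; root [8] d9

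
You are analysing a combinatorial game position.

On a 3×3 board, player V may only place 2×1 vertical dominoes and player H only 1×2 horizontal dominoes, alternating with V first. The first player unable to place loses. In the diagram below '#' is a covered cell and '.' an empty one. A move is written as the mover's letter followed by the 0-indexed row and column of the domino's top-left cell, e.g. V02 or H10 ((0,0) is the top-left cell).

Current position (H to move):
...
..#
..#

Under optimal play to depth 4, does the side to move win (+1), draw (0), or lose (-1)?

ply 1, H at .../..#/..# | H00=-1→##./..#/..#; H01=-1→.##/..#/..#; H10=+1→.../###/..#*; H20=-1→.../..#/###
ply 2: .../###/..# is terminal -1 (V); from .../..#/..# depth 4

value(.../..#/..#, H) = +1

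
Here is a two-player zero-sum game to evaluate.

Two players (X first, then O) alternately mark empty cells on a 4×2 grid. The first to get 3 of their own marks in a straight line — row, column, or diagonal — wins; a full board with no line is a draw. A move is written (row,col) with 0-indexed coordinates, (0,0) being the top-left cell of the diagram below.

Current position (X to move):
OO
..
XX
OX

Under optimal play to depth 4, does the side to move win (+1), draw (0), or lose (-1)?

value(OO/../XX/OX, X) = +1

[OO/../XX/OX] X move#1: (1,0):+0/OO/X./XX/OX, (1,1):+1/OO/.X/XX/OX*
[OO/.X/XX/OX] end (terminal -1, O#2); searched OO/../XX/OX to 4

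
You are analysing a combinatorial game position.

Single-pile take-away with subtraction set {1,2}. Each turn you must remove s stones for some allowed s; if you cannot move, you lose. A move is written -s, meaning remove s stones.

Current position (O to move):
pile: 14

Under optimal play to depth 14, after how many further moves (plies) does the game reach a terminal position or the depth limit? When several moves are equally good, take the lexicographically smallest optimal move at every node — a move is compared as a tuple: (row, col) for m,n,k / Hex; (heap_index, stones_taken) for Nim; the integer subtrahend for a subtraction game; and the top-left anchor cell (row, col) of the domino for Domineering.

p1 O@[14]: -1[13]-1 -2[12]+1*
p2 X@[12]: -1[11]-1* -2[10]-1
p3 O@[11]: -1[10]-1 -2[9]+1*
p4 X@[9]: -1[8]-1* -2[7]-1
p5 O@[8]: -1[7]-1 -2[6]+1*
p6 X@[6]: -1[5]-1* -2[4]-1
p7 O@[5]: -1[4]-1 -2[3]+1*
p8 X@[3]: -1[2]-1* -2[1]-1
p9 O@[2]: -1[1]-1 -2[0]+1*
p10 X@[0] terminal -1; root [14] d14

PV length from [14]: 9 plies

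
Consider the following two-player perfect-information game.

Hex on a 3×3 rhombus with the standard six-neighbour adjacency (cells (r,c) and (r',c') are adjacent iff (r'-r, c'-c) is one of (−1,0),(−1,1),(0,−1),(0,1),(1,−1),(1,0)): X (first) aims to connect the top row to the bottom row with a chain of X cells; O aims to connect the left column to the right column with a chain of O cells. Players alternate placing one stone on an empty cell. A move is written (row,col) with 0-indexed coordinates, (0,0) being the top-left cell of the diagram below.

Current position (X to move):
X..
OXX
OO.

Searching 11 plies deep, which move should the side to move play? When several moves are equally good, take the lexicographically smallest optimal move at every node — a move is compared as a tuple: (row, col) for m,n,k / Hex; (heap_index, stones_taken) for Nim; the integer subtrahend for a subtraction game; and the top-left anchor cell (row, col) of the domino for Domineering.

X's best at [X../OXX/OO.]: (2,2)

p1 X@[X../OXX/OO.]: (0,1)[XX./OXX/OO.]-1 (0,2)[X.X/OXX/OO.]-1 (2,2)[X../OXX/OOX]+1*
p2 O@[X../OXX/OOX]: (0,1)[XO./OXX/OOX]-1* (0,2)[X.O/OXX/OOX]-1
p3 X@[XO./OXX/OOX]: (0,2)[XOX/OXX/OOX]+1*
p4 O@[XOX/OXX/OOX] terminal -1; root [X../OXX/OO.] d11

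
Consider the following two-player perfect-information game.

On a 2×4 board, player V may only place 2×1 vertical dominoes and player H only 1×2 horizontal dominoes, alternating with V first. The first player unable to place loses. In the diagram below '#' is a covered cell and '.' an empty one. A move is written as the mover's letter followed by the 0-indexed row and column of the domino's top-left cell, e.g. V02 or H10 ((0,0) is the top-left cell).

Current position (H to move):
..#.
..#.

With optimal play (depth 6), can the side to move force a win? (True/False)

ply 1, H at ..#./..#. | H00=+1→###./..#.*; H10=+1→..#./###.
ply 2, V at ###./..#. | V03=-1→####/..##*
ply 3, H at ####/..## | H10=+1→####/####*
ply 4: ####/#### is terminal -1 (V); from ..#./..#. depth 6

H winning at [..#./..#.]: True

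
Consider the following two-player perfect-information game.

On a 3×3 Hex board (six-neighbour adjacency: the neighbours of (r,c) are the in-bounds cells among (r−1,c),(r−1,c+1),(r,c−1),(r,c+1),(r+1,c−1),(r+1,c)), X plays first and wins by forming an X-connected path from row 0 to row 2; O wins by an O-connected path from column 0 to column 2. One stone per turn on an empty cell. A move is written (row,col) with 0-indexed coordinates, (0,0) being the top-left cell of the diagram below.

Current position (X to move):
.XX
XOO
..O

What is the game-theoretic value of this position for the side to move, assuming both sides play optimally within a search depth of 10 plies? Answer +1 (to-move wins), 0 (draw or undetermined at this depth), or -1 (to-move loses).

value(.XX/XOO/..O, X) = +1

[.XX/XOO/..O] X move#1: (0,0):-1/XXX/XOO/..O, (2,0):+1/.XX/XOO/X.O*, (2,1):-1/.XX/XOO/.XO
[.XX/XOO/X.O] end (terminal -1, O#2); searched .XX/XOO/..O to 10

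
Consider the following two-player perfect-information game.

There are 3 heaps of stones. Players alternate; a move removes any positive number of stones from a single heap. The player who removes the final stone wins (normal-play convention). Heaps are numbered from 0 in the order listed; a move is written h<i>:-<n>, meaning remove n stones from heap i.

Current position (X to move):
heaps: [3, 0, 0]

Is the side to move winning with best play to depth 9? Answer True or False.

p1 X@[(3,0,0)]: h0:-1[(2,0,0)]-1 h0:-2[(1,0,0)]-1 h0:-3[(0,0,0)]+1*
p2 O@[(0,0,0)] terminal -1; root [(3,0,0)] d9

X winning at [(3,0,0)]: True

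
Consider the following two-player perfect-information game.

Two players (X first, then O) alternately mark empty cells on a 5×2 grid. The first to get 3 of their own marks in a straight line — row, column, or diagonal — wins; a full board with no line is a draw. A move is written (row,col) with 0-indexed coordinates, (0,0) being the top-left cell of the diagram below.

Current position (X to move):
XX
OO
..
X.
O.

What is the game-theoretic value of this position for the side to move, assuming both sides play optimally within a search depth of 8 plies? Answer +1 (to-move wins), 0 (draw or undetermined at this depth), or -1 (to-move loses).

value(XX/OO/../X./O., X) = 0

ply 1, X at XX/OO/../X./O. | (2,0)=+0→XX/OO/X./X./O.*; (2,1)=+0→XX/OO/.X/X./O.; (3,1)=+0→XX/OO/../XX/O.; (4,1)=+0→XX/OO/../X./OX
ply 2, O at XX/OO/X./X./O. | (2,1)=+0→XX/OO/XO/X./O.*; (3,1)=+0→XX/OO/X./XO/O.; (4,1)=+0→XX/OO/X./X./OO
ply 3, X at XX/OO/XO/X./O. | (3,1)=+0→XX/OO/XO/XX/O.*; (4,1)=-1→XX/OO/XO/X./OX
ply 4, O at XX/OO/XO/XX/O. | (4,1)=+0→XX/OO/XO/XX/OO*
ply 5: XX/OO/XO/XX/OO is terminal +0 (X); from XX/OO/../X./O. depth 8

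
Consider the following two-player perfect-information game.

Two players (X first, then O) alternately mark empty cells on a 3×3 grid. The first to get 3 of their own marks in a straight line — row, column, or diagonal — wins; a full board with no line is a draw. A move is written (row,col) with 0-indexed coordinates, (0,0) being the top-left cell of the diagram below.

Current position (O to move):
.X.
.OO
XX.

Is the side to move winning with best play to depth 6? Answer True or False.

O winning at [.X./.OO/XX.]: True

p1 O@[.X./.OO/XX.]: (0,0)[OX./.OO/XX.]-1 (0,2)[.XO/.OO/XX.]-1 (1,0)[.X./OOO/XX.]+1* (2,2)[.X./.OO/XXO]+1
p2 X@[.X./OOO/XX.] terminal -1; root [.X./.OO/XX.] d6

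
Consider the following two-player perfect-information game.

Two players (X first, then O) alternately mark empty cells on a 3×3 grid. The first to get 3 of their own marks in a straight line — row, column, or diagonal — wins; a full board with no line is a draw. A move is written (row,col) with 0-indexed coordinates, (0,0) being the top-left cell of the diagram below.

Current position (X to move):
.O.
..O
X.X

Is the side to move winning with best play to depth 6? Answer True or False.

[.O./..O/X.X] X move#1: (0,0):+1/XO./..O/X.X*, (0,2):+1/.OX/..O/X.X, (1,0):+1/.O./X.O/X.X, (1,1):+1/.O./.XO/X.X, (2,1):+1/.O./..O/XXX
[XO./..O/X.X] O move#2: (0,2):-1/XOO/..O/X.X*, (1,0):-1/XO./O.O/X.X, (1,1):-1/XO./.OO/X.X, (2,1):-1/XO./..O/XOX
[XOO/..O/X.X] X move#3: (1,0):+1/XOO/X.O/X.X*, (1,1):+1/XOO/.XO/X.X, (2,1):+1/XOO/..O/XXX
[XOO/X.O/X.X] end (terminal -1, O#4); searched .O./..O/X.X to 6

X winning at [.O./..O/X.X]: True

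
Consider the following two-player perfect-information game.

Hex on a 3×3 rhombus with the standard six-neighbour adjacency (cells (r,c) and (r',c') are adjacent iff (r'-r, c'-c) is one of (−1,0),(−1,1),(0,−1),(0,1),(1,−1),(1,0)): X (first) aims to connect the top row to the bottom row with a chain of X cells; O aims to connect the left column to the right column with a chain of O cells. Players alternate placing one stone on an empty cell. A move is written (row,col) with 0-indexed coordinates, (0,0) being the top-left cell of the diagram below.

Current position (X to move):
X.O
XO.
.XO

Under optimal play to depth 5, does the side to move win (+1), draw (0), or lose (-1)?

value(X.O/XO./.XO, X) = +1

p1 X@[X.O/XO./.XO]: (0,1)[XXO/XO./.XO]-1 (1,2)[X.O/XOX/.XO]-1 (2,0)[X.O/XO./XXO]+1*
p2 O@[X.O/XO./XXO] terminal -1; root [X.O/XO./.XO] d5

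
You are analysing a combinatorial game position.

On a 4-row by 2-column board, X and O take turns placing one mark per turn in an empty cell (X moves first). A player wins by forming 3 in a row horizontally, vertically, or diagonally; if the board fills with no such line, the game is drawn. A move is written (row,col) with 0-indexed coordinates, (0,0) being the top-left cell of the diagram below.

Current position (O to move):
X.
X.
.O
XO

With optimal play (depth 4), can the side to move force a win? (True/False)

[X./X./.O/XO] O move#1: (0,1):-1/XO/X./.O/XO, (1,1):+1/X./XO/.O/XO*, (2,0):+0/X./X./OO/XO
[X./XO/.O/XO] end (terminal -1, X#2); searched X./X./.O/XO to 4

O winning at [X./X./.O/XO]: True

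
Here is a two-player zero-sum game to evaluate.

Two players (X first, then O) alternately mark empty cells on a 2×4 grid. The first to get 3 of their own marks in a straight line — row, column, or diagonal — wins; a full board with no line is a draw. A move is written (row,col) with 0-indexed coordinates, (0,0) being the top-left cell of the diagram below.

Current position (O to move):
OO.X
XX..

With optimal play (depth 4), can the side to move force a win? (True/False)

O winning at [OO.X/XX..]: True

[OO.X/XX..] O move#1: (0,2):+1/OOOX/XX..*, (1,2):+0/OO.X/XXO., (1,3):-1/OO.X/XX.O
[OOOX/XX..] end (terminal -1, X#2); searched OO.X/XX.. to 4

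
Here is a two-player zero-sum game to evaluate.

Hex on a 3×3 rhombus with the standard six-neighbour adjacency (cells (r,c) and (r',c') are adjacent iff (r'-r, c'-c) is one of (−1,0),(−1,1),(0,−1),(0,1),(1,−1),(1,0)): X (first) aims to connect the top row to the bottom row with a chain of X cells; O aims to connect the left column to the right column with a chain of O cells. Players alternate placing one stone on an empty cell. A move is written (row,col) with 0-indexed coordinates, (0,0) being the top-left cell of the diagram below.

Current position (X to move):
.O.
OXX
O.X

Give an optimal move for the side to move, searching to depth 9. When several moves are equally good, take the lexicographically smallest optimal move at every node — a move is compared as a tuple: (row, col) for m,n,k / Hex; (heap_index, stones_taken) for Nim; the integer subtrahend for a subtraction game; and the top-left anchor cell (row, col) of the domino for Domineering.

ply 1, X at .O./OXX/O.X | (0,0)=-1→XO./OXX/O.X; (0,2)=+1→.OX/OXX/O.X*; (2,1)=-1→.O./OXX/OXX
ply 2: .OX/OXX/O.X is terminal -1 (O); from .O./OXX/O.X depth 9

X's best at [.O./OXX/O.X]: (0,2)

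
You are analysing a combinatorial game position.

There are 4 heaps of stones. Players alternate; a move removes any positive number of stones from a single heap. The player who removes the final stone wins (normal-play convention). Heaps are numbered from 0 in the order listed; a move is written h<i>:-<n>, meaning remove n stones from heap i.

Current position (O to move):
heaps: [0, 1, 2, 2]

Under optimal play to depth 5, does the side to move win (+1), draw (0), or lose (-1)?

ply 1, O at (0,1,2,2) | h1:-1=+1→(0,0,2,2)*; h2:-1=-1→(0,1,1,2); h2:-2=-1→(0,1,0,2); h3:-1=-1→(0,1,2,1); h3:-2=-1→(0,1,2,0)
ply 2, X at (0,0,2,2) | h2:-1=-1→(0,0,1,2)*; h2:-2=-1→(0,0,0,2); h3:-1=-1→(0,0,2,1); h3:-2=-1→(0,0,2,0)
ply 3, O at (0,0,1,2) | h2:-1=-1→(0,0,0,2); h3:-1=+1→(0,0,1,1)*; h3:-2=-1→(0,0,1,0)
ply 4, X at (0,0,1,1) | h2:-1=-1→(0,0,0,1)*; h3:-1=-1→(0,0,1,0)
ply 5, O at (0,0,0,1) | h3:-1=+1→(0,0,0,0)*
ply 6: (0,0,0,0) is terminal -1 (X); from (0,1,2,2) depth 5

value((0,1,2,2), O) = +1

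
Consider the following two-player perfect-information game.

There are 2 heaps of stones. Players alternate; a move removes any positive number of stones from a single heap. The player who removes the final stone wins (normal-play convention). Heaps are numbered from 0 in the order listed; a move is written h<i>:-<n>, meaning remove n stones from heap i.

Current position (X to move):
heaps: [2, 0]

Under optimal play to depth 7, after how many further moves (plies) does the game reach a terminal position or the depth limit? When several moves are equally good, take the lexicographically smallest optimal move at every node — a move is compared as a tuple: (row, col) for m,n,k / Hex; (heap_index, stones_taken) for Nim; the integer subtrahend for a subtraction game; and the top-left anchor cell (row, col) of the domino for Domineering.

PV length from [(2,0)]: 1 ply

[(2,0)] X move#1: h0:-1:-1/(1,0), h0:-2:+1/(0,0)*
[(0,0)] end (terminal -1, O#2); searched (2,0) to 7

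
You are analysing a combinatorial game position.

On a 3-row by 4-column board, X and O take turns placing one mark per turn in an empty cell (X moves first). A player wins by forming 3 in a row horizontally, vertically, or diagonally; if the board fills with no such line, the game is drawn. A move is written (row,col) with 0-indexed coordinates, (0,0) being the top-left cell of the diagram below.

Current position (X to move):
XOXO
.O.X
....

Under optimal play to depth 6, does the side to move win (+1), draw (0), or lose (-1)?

value(XOXO/.O.X/...., X) = -1

p1 X@[XOXO/.O.X/....]: (1,0)[XOXO/XO.X/....]-1* (1,2)[XOXO/.OXX/....]-1 (2,0)[XOXO/.O.X/X...]-1 (2,1)[XOXO/.O.X/.X..]-1 (2,2)[XOXO/.O.X/..X.]-1 (2,3)[XOXO/.O.X/...X]-1
p2 O@[XOXO/XO.X/....]: (1,2)[XOXO/XOOX/....]-1 (2,0)[XOXO/XO.X/O...]+0 (2,1)[XOXO/XO.X/.O..]+1* (2,2)[XOXO/XO.X/..O.]-1 (2,3)[XOXO/XO.X/...O]-1
p3 X@[XOXO/XO.X/.O..] terminal -1; root [XOXO/.O.X/....] d6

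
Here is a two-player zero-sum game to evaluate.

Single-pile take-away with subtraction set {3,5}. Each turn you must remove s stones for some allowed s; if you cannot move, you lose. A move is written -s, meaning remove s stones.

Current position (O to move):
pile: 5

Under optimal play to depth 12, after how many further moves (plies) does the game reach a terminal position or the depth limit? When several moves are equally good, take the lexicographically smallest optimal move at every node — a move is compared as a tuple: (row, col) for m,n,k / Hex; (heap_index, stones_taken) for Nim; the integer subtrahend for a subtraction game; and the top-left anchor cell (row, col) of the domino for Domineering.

PV length from [5]: 1 ply

ply 1, O at 5 | -3=+1→2*; -5=+1→0
ply 2: 2 is terminal -1 (X); from 5 depth 12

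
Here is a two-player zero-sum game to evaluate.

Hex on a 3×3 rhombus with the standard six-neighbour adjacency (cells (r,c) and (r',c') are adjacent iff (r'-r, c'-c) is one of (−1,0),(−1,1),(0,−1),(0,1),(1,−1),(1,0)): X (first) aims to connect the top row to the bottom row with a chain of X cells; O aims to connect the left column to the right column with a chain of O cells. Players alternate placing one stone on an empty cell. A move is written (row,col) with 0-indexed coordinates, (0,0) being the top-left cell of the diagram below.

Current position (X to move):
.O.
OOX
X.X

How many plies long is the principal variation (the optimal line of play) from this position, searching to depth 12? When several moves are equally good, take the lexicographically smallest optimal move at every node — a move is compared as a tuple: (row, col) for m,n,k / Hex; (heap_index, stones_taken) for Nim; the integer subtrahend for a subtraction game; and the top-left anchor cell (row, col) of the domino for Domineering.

PV length from [.O./OOX/X.X]: 1 ply

[.O./OOX/X.X] X move#1: (0,0):-1/XO./OOX/X.X, (0,2):+1/.OX/OOX/X.X*, (2,1):-1/.O./OOX/XXX
[.OX/OOX/X.X] end (terminal -1, O#2); searched .O./OOX/X.X to 12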